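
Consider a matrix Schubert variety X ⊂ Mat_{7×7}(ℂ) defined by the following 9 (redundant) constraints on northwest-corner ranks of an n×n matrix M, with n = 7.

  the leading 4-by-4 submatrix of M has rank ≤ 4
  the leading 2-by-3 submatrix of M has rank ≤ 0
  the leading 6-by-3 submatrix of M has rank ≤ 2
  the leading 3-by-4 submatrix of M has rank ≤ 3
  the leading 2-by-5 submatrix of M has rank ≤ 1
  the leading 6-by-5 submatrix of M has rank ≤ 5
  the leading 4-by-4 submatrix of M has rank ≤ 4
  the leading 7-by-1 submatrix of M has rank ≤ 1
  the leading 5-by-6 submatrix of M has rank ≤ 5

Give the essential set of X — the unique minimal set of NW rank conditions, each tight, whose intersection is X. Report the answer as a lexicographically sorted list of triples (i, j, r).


Reconstructing r_w from the 9 given conditions:

  i=1: 0, 0, 0, 1, 1, 1, 1
  i=2: 0, 0, 0, 1, 1, 2, 2
  i=3: 1, 1, 1, 2, 2, 3, 3
  i=4: 1, 2, 2, 3, 3, 4, 4
  i=5: 1, 2, 2, 3, 4, 5, 5
  i=6: 1, 2, 2, 3, 4, 5, 6
  i=7: 1, 2, 3, 4, 5, 6, 7

giving w = (4, 6, 1, 2, 5, 7, 3) via Δ²R.

Fulton essential set (3 of the 9 Rothe cells):

[(2, 3, 0), (2, 5, 1), (6, 3, 2)]


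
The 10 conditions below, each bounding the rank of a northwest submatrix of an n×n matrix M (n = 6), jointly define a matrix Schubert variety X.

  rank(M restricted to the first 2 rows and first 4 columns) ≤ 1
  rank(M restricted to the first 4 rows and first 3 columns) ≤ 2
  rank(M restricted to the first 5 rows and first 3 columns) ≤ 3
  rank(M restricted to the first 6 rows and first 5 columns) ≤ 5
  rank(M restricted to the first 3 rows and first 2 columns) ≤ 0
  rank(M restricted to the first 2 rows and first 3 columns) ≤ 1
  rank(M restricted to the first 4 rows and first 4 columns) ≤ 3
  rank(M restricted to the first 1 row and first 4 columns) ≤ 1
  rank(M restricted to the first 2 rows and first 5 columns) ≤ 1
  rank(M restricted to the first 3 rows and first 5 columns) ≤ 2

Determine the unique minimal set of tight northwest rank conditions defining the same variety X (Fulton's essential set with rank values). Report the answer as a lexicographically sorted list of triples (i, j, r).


Reconstructing r_w from the 10 given conditions:

  R[1]: 0  0  1  1  1  1
  R[2]: 0  0  1  1  1  2
  R[3]: 0  0  1  2  2  3
  R[4]: 1  1  2  3  3  4
  R[5]: 1  2  3  4  4  5
  R[6]: 1  2  3  4  5  6

reading off 1-entries of Δ²R: w = (3, 6, 4, 1, 2, 5).

Rothe diagram D(w) (8 cells), 2 SE-corners (essential conditions):

[(2, 5, 1), (3, 2, 0)]


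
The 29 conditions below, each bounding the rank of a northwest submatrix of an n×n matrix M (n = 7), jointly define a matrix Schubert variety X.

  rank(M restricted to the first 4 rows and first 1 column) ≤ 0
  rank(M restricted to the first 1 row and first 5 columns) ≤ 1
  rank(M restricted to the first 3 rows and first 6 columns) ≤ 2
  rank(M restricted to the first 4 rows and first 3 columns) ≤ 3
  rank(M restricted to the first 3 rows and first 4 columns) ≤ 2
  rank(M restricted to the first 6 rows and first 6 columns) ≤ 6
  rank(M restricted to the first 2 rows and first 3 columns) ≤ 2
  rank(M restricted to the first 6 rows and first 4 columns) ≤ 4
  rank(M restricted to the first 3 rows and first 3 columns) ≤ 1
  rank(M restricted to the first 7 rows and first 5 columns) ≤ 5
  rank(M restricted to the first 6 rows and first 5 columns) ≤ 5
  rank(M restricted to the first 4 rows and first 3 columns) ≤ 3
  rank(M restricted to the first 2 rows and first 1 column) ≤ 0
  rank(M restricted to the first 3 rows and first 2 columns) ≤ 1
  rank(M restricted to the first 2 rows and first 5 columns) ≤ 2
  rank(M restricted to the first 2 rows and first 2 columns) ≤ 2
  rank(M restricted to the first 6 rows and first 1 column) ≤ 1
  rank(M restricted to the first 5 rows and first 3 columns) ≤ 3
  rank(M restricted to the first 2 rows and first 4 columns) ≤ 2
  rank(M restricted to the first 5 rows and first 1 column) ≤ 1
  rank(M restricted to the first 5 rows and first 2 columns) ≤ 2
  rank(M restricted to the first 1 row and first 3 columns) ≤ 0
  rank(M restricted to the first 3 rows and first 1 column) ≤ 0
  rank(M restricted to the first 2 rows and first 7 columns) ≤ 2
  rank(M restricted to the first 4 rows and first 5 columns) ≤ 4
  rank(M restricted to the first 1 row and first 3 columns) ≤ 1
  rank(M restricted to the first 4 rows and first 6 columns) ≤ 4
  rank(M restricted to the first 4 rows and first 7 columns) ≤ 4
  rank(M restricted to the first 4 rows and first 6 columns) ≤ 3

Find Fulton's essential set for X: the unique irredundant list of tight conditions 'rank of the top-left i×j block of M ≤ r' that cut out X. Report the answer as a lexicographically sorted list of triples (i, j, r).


Reconstructing r_w from the 29 given conditions:

  row 1: 0  0  0  1  1  1  1
  row 2: 0  1  1  2  2  2  2
  row 3: 0  1  1  2  2  2  3
  row 4: 0  1  2  3  3  3  4
  row 5: 1  2  3  4  4  4  5
  row 6: 1  2  3  4  5  5  6
  row 7: 1  2  3  4  5  6  7

reading off 1-entries of Δ²R: w = (4, 2, 7, 3, 1, 5, 6).

Fulton essential set (4 of the 9 Rothe cells):

[(1, 3, 0), (3, 3, 1), (3, 6, 2), (4, 1, 0)]


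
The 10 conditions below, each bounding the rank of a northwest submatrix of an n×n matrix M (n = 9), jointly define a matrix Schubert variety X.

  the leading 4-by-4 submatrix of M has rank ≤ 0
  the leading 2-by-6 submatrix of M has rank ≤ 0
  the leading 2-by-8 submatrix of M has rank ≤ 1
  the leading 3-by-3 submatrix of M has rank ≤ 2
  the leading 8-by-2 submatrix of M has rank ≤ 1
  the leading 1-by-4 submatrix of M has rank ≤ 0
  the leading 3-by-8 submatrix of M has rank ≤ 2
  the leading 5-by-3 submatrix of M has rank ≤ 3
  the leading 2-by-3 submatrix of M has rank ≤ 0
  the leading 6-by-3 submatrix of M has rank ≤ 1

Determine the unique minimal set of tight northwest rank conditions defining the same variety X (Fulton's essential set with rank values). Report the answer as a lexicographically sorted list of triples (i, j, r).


Reconstructing r_w from the 10 given conditions:

  i=1: 0  0  0  0  0  0  1  1  1
  i=2: 0  0  0  0  0  0  1  1  2
  i=3: 0  0  0  0  1  1  2  2  3
  i=4: 0  0  0  0  1  2  3  3  4
  i=5: 1  1  1  1  2  3  4  4  5
  i=6: 1  1  1  2  3  4  5  5  6
  i=7: 1  1  2  3  4  5  6  6  7
  i=8: 1  1  2  3  4  5  6  7  8
  i=9: 1  2  3  4  5  6  7  8  9

second differences of R give the permutation w = (7, 9, 5, 6, 1, 4, 3, 8, 2).

ℓ(w)=25; the 5 essential cells (i,j,r):

[(2, 6, 0), (2, 8, 1), (4, 4, 0), (6, 3, 1), (8, 2, 1)]


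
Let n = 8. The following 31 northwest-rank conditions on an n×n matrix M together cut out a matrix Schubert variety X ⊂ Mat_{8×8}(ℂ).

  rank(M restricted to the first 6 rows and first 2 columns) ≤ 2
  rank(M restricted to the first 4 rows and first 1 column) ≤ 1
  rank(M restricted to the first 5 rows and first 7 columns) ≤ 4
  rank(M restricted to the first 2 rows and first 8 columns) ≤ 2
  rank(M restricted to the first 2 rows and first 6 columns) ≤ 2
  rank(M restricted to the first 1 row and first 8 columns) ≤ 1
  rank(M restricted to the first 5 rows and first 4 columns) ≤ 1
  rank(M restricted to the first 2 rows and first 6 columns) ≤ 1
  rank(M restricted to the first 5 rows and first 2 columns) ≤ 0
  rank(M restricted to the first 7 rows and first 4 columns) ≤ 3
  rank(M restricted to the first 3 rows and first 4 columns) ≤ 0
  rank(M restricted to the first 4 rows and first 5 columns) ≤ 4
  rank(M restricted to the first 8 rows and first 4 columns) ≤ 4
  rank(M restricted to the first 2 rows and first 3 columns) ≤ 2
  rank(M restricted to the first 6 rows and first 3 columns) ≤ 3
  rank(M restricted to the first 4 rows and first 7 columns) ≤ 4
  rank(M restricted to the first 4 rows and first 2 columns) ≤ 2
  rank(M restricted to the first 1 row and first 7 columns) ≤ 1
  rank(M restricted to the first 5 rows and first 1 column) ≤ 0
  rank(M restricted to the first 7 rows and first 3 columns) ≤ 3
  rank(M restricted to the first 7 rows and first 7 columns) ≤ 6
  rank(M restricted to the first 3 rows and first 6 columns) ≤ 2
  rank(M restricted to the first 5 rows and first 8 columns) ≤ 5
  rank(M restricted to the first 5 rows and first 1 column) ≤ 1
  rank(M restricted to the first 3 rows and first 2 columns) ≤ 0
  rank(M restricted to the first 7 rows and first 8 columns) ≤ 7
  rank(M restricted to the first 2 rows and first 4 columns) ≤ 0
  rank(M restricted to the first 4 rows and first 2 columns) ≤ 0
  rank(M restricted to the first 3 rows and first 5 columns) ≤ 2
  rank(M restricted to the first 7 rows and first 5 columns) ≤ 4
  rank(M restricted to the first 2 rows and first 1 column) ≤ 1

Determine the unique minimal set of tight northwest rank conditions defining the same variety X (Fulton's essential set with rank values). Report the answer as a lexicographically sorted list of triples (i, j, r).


Recovering R(i,j) via the rank-extension bound from the 31 conditions:

  row 1: 0, 0, 0, 0, 1, 1, 1, 1
  row 2: 0, 0, 0, 0, 1, 1, 2, 2
  row 3: 0, 0, 0, 0, 1, 2, 3, 3
  row 4: 0, 0, 1, 1, 2, 3, 4, 4
  row 5: 0, 0, 1, 1, 2, 3, 4, 5
  row 6: 1, 1, 2, 2, 3, 4, 5, 6
  row 7: 1, 2, 3, 3, 4, 5, 6, 7
  row 8: 1, 2, 3, 4, 5, 6, 7, 8

giving w = (5, 7, 6, 3, 8, 1, 2, 4) via Δ²R.

4 SE-corners of the 18-cell Rothe diagram give Ess(w):

[(2, 6, 1), (3, 4, 0), (5, 2, 0), (5, 4, 1)]


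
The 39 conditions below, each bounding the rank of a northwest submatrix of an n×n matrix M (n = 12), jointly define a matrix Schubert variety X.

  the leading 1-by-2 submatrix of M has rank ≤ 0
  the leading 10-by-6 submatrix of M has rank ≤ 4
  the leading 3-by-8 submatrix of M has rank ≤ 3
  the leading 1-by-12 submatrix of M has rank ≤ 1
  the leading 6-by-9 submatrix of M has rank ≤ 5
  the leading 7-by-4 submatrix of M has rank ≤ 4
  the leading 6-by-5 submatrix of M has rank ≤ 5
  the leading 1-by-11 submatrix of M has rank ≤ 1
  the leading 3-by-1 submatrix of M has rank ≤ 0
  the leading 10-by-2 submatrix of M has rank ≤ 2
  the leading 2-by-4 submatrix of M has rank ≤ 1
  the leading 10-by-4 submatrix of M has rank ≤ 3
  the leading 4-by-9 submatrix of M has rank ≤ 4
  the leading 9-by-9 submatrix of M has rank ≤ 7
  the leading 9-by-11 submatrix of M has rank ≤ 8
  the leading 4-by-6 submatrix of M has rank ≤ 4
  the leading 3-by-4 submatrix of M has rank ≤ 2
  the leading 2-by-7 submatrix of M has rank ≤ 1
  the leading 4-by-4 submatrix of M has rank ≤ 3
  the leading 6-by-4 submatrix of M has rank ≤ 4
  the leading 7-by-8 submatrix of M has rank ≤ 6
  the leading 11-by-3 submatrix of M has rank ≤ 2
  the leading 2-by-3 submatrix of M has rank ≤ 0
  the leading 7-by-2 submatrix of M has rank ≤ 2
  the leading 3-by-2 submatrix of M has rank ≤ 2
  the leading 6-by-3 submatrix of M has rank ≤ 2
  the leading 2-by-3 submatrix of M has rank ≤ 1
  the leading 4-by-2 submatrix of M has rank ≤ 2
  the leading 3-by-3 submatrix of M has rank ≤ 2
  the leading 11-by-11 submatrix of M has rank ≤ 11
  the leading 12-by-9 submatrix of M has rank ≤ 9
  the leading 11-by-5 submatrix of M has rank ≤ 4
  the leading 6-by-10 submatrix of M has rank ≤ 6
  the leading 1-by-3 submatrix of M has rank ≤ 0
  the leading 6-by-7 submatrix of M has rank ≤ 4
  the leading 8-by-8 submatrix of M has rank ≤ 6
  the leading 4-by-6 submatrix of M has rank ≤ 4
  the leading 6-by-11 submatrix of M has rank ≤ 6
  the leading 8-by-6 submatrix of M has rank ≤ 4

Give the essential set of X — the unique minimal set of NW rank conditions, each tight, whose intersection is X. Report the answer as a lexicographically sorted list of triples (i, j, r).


Reconstructing r_w from the 39 given conditions:

  0, 0, 0, 1, 1, 1, 1, 1, 1, 1, 1, 1
  0, 0, 0, 1, 1, 1, 1, 2, 2, 2, 2, 2
  0, 1, 1, 2, 2, 2, 2, 3, 3, 3, 3, 3
  1, 2, 2, 3, 3, 3, 3, 4, 4, 4, 4, 4
  1, 2, 2, 3, 4, 4, 4, 5, 5, 5, 5, 5
  1, 2, 2, 3, 4, 4, 4, 5, 5, 6, 6, 6
  1, 2, 2, 3, 4, 4, 5, 6, 6, 7, 7, 7
  1, 2, 2, 3, 4, 4, 5, 6, 7, 8, 8, 8
  1, 2, 2, 3, 4, 4, 5, 6, 7, 8, 8, 9
  1, 2, 2, 3, 4, 4, 5, 6, 7, 8, 9, 10
  1, 2, 2, 3, 4, 5, 6, 7, 8, 9, 10, 11
  1, 2, 3, 4, 5, 6, 7, 8, 9, 10, 11, 12

the unique w with this rank table is (4, 8, 2, 1, 5, 10, 7, 9, 12, 11, 6, 3).

Rothe diagram D(w) (25 cells), 8 SE-corners (essential conditions):

[(2, 3, 0), (2, 7, 1), (3, 1, 0), (6, 7, 4), (6, 9, 5), (9, 11, 8), (10, 6, 4), (11, 3, 2)]


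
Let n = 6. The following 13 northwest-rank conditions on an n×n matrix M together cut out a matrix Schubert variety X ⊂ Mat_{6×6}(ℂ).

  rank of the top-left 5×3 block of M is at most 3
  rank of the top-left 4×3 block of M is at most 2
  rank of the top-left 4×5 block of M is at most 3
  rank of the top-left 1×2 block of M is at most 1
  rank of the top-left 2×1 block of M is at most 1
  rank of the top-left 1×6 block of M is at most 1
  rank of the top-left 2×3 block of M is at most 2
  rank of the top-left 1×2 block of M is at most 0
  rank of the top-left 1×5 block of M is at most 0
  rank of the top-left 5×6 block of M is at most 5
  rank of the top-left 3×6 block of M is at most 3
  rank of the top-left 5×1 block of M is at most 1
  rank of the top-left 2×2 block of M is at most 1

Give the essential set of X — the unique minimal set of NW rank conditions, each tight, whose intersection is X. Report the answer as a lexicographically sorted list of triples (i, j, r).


Recovering R(i,j) via the rank-extension bound from the 13 conditions:

  i=1: 0 | 0 | 0 | 0 | 0 | 1
  i=2: 1 | 1 | 1 | 1 | 1 | 2
  i=3: 1 | 2 | 2 | 2 | 2 | 3
  i=4: 1 | 2 | 2 | 3 | 3 | 4
  i=5: 1 | 2 | 3 | 4 | 4 | 5
  i=6: 1 | 2 | 3 | 4 | 5 | 6

so w = (6, 1, 2, 4, 3, 5).

Rothe diagram D(w) (6 cells), 2 SE-corners (essential conditions):

[(1, 5, 0), (4, 3, 2)]


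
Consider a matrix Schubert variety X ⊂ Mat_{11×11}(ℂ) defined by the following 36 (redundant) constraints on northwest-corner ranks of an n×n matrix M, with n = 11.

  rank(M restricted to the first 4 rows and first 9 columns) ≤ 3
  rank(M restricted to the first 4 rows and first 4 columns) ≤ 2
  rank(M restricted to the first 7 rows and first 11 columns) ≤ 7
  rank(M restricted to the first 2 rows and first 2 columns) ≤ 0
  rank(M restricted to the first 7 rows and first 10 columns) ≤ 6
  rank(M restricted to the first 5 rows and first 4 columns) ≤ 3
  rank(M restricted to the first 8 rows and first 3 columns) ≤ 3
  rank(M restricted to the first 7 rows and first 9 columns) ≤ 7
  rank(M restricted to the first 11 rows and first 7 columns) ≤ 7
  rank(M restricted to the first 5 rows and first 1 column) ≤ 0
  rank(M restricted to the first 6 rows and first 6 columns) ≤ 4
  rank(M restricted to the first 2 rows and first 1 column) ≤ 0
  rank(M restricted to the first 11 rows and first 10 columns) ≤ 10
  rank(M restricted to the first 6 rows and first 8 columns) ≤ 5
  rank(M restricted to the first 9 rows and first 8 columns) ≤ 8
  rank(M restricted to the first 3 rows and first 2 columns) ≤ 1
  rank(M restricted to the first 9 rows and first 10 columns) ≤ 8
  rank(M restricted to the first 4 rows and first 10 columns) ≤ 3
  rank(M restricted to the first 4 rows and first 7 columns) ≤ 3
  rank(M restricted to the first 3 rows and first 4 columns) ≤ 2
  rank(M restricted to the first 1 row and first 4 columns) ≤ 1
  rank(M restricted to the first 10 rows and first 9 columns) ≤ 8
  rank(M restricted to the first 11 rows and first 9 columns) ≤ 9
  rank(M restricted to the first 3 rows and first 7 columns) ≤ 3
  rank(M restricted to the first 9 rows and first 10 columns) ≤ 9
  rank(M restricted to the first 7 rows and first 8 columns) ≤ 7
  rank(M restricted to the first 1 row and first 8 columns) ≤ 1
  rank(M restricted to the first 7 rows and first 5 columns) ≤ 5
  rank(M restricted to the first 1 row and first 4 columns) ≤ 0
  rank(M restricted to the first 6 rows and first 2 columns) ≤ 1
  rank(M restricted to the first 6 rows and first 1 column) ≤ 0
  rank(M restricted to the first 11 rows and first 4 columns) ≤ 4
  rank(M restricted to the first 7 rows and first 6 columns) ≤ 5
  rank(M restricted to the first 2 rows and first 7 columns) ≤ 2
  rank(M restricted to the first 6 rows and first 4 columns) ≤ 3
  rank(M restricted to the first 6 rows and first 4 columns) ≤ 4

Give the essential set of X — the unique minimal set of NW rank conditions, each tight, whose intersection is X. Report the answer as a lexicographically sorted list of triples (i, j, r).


The tightest implied rank at each (i,j), from the 36 conditions:

  i=1: 0, 0, 0, 0, 1, 1, 1, 1, 1, 1, 1
  i=2: 0, 0, 1, 1, 2, 2, 2, 2, 2, 2, 2
  i=3: 0, 1, 2, 2, 3, 3, 3, 3, 3, 3, 3
  i=4: 0, 1, 2, 2, 3, 3, 3, 3, 3, 3, 4
  i=5: 0, 1, 2, 3, 4, 4, 4, 4, 4, 4, 5
  i=6: 0, 1, 2, 3, 4, 4, 5, 5, 5, 5, 6
  i=7: 1, 2, 3, 4, 5, 5, 6, 6, 6, 6, 7
  i=8: 1, 2, 3, 4, 5, 6, 7, 7, 7, 7, 8
  i=9: 1, 2, 3, 4, 5, 6, 7, 8, 8, 8, 9
  i=10: 1, 2, 3, 4, 5, 6, 7, 8, 8, 9, 10
  i=11: 1, 2, 3, 4, 5, 6, 7, 8, 9, 10, 11

hence w(1..11) = (5, 3, 2, 11, 4, 7, 1, 6, 8, 10, 9).

7 SE-corners of the 18-cell Rothe diagram give Ess(w):

[(1, 4, 0), (2, 2, 0), (4, 4, 2), (4, 10, 3), (6, 1, 0), (6, 6, 4), (10, 9, 8)]


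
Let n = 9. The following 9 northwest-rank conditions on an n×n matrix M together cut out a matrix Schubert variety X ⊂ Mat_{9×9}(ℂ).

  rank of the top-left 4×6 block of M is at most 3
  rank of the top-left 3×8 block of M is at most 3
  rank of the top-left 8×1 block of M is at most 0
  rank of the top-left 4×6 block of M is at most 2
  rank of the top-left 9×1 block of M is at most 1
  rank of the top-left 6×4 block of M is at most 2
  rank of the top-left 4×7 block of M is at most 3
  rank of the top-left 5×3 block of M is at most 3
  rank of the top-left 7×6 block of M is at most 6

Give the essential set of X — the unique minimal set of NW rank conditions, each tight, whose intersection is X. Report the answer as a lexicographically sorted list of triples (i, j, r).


Computing R[i][j] = min implied NW-rank bound (n=9, 9 conditions):

  i=1: 0 | 1 | 1 | 1 | 1 | 1 | 1 | 1 | 1
  i=2: 0 | 1 | 2 | 2 | 2 | 2 | 2 | 2 | 2
  i=3: 0 | 1 | 2 | 2 | 2 | 2 | 3 | 3 | 3
  i=4: 0 | 1 | 2 | 2 | 2 | 2 | 3 | 4 | 4
  i=5: 0 | 1 | 2 | 2 | 3 | 3 | 4 | 5 | 5
  i=6: 0 | 1 | 2 | 2 | 3 | 4 | 5 | 6 | 6
  i=7: 0 | 1 | 2 | 3 | 4 | 5 | 6 | 7 | 7
  i=8: 0 | 1 | 2 | 3 | 4 | 5 | 6 | 7 | 8
  i=9: 1 | 2 | 3 | 4 | 5 | 6 | 7 | 8 | 9

hence w(1..9) = (2, 3, 7, 8, 5, 6, 4, 9, 1).

Rothe diagram D(w) (16 cells), 3 SE-corners (essential conditions):

[(4, 6, 2), (6, 4, 2), (8, 1, 0)]


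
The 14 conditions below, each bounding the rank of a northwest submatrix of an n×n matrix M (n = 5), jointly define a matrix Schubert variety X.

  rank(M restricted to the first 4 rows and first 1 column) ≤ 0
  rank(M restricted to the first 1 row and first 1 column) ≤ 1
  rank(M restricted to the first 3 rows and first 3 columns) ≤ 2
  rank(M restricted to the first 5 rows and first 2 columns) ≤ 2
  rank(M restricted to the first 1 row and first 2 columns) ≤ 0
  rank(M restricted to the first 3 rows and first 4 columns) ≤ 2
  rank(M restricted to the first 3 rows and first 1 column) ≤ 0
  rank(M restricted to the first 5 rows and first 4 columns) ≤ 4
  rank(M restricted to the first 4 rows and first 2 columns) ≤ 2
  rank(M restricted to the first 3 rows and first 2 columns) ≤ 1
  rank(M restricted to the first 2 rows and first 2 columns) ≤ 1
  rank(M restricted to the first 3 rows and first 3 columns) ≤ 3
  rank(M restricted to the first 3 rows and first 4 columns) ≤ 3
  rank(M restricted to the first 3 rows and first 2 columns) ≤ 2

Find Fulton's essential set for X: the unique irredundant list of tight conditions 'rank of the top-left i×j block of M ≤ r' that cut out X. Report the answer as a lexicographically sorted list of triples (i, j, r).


Computing R[i][j] = min implied NW-rank bound (n=5, 14 conditions):

  0 0 1 1 1
  0 1 2 2 2
  0 1 2 2 3
  0 1 2 3 4
  1 2 3 4 5

reading off 1-entries of Δ²R: w = (3, 2, 5, 4, 1).

Fulton essential set (3 of the 6 Rothe cells):

[(1, 2, 0), (3, 4, 2), (4, 1, 0)]


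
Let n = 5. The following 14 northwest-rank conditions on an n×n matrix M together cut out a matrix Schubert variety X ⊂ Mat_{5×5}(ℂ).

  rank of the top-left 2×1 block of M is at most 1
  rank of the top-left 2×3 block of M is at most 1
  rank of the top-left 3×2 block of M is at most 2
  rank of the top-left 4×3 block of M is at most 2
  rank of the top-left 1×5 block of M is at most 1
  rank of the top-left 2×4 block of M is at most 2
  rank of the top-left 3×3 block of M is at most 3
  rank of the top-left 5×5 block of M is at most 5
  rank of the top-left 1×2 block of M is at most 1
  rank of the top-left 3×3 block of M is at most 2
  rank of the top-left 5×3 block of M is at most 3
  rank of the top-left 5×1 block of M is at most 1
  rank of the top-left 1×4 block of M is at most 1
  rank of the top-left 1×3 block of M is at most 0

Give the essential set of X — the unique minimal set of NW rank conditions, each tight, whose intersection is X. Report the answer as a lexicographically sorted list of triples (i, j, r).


Computing R[i][j] = min implied NW-rank bound (n=5, 14 conditions):

  R[1]: 0 | 0 | 0 | 1 | 1
  R[2]: 1 | 1 | 1 | 2 | 2
  R[3]: 1 | 2 | 2 | 3 | 3
  R[4]: 1 | 2 | 2 | 3 | 4
  R[5]: 1 | 2 | 3 | 4 | 5

so w = (4, 1, 2, 5, 3).

|D(w)|=4, |Ess(w)|=2:

[(1, 3, 0), (4, 3, 2)]


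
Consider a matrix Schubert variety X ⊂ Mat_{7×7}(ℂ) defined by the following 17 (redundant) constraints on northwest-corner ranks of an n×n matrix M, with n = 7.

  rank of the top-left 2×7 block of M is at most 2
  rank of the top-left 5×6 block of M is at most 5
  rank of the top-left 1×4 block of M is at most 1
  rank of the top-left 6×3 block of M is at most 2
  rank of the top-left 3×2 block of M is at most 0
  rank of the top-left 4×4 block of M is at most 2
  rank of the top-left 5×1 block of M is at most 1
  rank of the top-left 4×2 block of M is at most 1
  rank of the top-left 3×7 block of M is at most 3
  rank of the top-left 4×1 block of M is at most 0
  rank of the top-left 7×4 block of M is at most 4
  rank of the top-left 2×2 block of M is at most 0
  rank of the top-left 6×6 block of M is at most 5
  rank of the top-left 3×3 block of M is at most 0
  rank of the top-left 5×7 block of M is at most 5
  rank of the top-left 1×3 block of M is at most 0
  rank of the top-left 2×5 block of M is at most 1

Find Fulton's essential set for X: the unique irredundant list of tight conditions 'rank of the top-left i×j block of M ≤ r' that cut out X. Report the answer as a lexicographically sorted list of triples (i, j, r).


Recovering R(i,j) via the rank-extension bound from the 17 conditions:

  i=1: 0, 0, 0, 1, 1, 1, 1
  i=2: 0, 0, 0, 1, 1, 2, 2
  i=3: 0, 0, 0, 1, 2, 3, 3
  i=4: 0, 1, 1, 2, 3, 4, 4
  i=5: 1, 2, 2, 3, 4, 5, 5
  i=6: 1, 2, 2, 3, 4, 5, 6
  i=7: 1, 2, 3, 4, 5, 6, 7

hence w(1..7) = (4, 6, 5, 2, 1, 7, 3).

Fulton essential set (4 of the 12 Rothe cells):

[(2, 5, 1), (3, 3, 0), (4, 1, 0), (6, 3, 2)]


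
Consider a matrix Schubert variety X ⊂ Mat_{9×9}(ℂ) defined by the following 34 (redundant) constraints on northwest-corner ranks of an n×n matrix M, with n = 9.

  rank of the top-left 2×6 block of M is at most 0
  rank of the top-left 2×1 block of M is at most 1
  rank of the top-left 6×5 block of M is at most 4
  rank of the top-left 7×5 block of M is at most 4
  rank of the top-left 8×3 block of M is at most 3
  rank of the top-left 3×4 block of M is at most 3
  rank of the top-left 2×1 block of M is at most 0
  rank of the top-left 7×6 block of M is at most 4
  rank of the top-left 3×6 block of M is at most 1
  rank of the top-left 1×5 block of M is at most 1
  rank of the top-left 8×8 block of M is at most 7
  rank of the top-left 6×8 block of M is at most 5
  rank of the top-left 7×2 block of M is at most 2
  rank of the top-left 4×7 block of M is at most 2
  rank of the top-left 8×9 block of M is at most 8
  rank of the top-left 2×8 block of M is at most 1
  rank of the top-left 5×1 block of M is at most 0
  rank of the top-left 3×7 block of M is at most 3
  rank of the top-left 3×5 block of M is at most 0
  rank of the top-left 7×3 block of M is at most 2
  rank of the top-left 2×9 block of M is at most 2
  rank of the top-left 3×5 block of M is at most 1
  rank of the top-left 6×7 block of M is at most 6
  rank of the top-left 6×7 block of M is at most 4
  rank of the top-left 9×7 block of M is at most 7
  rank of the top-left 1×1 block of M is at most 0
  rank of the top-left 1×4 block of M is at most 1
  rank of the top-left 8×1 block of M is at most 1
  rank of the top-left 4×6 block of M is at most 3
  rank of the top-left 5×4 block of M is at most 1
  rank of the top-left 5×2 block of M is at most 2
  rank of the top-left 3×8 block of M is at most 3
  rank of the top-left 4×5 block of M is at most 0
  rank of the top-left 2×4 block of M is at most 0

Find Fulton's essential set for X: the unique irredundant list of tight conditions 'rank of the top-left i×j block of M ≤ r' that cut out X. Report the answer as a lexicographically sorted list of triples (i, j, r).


Computing R[i][j] = min implied NW-rank bound (n=9, 34 conditions):

  row 1: 0 0 0 0 0 0 1 1 1
  row 2: 0 0 0 0 0 0 1 1 2
  row 3: 0 0 0 0 0 1 2 2 3
  row 4: 0 0 0 0 0 1 2 3 4
  row 5: 0 1 1 1 1 2 3 4 5
  row 6: 1 2 2 2 2 3 4 5 6
  row 7: 1 2 2 3 3 4 5 6 7
  row 8: 1 2 3 4 4 5 6 7 8
  row 9: 1 2 3 4 5 6 7 8 9

so w = (7, 9, 6, 8, 2, 1, 4, 3, 5).

ℓ(w)=25; the 5 essential cells (i,j,r):

[(2, 6, 0), (2, 8, 1), (4, 5, 0), (5, 1, 0), (7, 3, 2)]


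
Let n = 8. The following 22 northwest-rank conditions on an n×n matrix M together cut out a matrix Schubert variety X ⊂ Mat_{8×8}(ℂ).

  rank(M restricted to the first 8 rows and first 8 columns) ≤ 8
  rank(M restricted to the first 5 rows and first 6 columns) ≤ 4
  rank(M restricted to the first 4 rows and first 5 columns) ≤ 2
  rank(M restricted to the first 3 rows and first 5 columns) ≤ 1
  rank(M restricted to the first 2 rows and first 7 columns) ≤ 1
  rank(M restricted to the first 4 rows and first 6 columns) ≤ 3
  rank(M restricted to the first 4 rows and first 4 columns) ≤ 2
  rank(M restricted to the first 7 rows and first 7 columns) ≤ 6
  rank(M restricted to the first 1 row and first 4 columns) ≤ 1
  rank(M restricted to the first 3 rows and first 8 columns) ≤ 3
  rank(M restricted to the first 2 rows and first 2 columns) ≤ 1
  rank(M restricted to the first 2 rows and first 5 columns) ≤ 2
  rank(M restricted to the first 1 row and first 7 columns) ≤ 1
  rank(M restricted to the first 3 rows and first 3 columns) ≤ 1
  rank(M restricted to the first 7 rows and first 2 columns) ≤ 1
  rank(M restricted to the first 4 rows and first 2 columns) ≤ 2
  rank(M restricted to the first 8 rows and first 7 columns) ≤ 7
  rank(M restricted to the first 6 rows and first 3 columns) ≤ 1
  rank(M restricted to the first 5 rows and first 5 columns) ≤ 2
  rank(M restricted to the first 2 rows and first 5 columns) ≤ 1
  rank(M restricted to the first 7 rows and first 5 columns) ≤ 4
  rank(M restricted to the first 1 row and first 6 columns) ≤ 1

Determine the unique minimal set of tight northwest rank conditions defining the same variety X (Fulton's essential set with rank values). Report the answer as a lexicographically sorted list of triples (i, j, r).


Recovering R(i,j) via the rank-extension bound from the 22 conditions:

  row 1: 1 | 1 | 1 | 1 | 1 | 1 | 1 | 1
  row 2: 1 | 1 | 1 | 1 | 1 | 1 | 1 | 2
  row 3: 1 | 1 | 1 | 1 | 1 | 2 | 2 | 3
  row 4: 1 | 1 | 1 | 2 | 2 | 3 | 3 | 4
  row 5: 1 | 1 | 1 | 2 | 2 | 3 | 4 | 5
  row 6: 1 | 1 | 1 | 2 | 3 | 4 | 5 | 6
  row 7: 1 | 1 | 2 | 3 | 4 | 5 | 6 | 7
  row 8: 1 | 2 | 3 | 4 | 5 | 6 | 7 | 8

so w = (1, 8, 6, 4, 7, 5, 3, 2).

ℓ(w)=18; the 5 essential cells (i,j,r):

[(2, 7, 1), (3, 5, 1), (5, 5, 2), (6, 3, 1), (7, 2, 1)]


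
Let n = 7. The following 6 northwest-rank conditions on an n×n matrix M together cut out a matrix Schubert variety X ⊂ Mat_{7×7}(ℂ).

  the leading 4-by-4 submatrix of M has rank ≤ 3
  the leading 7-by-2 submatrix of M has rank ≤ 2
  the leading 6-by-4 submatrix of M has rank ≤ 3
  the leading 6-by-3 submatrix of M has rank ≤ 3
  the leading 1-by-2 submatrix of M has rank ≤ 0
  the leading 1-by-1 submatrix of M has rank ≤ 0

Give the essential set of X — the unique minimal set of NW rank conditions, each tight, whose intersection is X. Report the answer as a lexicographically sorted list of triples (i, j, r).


Recovering R(i,j) via the rank-extension bound from the 6 conditions:

  R[1]: 0 0 1 1 1 1 1
  R[2]: 1 1 2 2 2 2 2
  R[3]: 1 2 3 3 3 3 3
  R[4]: 1 2 3 3 4 4 4
  R[5]: 1 2 3 3 4 5 5
  R[6]: 1 2 3 3 4 5 6
  R[7]: 1 2 3 4 5 6 7

so w = (3, 1, 2, 5, 6, 7, 4).

2 SE-corners of the 5-cell Rothe diagram give Ess(w):

[(1, 2, 0), (6, 4, 3)]


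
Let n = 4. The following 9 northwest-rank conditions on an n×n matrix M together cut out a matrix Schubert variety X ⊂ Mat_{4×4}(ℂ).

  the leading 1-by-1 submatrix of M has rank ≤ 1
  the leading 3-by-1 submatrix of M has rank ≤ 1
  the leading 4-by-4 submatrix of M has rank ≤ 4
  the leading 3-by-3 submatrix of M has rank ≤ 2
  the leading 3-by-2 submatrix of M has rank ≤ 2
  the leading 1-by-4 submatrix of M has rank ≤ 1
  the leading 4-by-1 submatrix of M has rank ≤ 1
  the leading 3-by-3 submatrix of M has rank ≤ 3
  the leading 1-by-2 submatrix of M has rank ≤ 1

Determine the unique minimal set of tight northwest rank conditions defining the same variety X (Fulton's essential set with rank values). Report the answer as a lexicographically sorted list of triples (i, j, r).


Computing R[i][j] = min implied NW-rank bound (n=4, 9 conditions):

  1  1  1  1
  1  2  2  2
  1  2  2  3
  1  2  3  4

the unique w with this rank table is (1, 2, 4, 3).

|D(w)|=1, |Ess(w)|=1:

[(3, 3, 2)]


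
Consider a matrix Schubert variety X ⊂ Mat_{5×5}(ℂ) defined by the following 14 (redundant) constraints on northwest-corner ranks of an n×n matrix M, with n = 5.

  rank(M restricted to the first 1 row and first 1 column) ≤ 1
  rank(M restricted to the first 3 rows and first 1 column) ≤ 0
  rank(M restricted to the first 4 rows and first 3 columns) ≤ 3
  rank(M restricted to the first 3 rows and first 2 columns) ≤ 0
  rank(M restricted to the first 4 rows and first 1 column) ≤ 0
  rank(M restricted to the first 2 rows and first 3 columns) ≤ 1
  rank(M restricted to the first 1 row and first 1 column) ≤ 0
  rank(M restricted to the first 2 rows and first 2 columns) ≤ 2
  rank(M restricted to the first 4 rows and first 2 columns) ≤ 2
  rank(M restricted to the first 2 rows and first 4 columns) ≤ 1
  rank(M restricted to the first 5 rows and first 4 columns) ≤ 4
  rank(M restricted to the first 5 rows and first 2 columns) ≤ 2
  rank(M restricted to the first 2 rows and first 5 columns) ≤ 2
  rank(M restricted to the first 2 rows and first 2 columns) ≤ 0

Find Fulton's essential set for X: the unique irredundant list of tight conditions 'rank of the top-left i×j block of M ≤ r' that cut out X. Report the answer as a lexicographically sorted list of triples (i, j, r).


Recovering R(i,j) via the rank-extension bound from the 14 conditions:

  R[1]: 0 0 1 1 1
  R[2]: 0 0 1 1 2
  R[3]: 0 0 1 2 3
  R[4]: 0 1 2 3 4
  R[5]: 1 2 3 4 5

second differences of R give the permutation w = (3, 5, 4, 2, 1).

Rothe diagram D(w) (8 cells), 3 SE-corners (essential conditions):

[(2, 4, 1), (3, 2, 0), (4, 1, 0)]


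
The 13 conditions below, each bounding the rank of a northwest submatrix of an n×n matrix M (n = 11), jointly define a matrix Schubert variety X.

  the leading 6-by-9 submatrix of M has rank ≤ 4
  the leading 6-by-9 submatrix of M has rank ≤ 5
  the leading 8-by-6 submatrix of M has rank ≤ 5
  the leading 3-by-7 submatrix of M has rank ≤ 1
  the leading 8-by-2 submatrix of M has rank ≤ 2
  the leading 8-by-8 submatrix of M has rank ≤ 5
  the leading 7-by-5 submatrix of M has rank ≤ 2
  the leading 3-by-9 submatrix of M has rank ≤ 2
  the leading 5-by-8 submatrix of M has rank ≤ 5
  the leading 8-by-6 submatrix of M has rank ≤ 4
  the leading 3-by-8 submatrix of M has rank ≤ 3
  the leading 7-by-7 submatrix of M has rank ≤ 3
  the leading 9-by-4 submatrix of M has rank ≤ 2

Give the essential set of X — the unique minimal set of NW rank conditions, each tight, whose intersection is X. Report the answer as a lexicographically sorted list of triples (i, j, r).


The tightest implied rank at each (i,j), from the 13 conditions:

  R[1]: 1 1 1 1 1 1 1 1 1 1 1
  R[2]: 1 1 1 1 1 1 1 2 2 2 2
  R[3]: 1 1 1 1 1 1 1 2 2 3 3
  R[4]: 1 2 2 2 2 2 2 3 3 4 4
  R[5]: 1 2 2 2 2 3 3 4 4 5 5
  R[6]: 1 2 2 2 2 3 3 4 4 5 6
  R[7]: 1 2 2 2 2 3 3 4 5 6 7
  R[8]: 1 2 2 2 3 4 4 5 6 7 8
  R[9]: 1 2 2 2 3 4 5 6 7 8 9
  R[10]: 1 2 3 3 4 5 6 7 8 9 10
  R[11]: 1 2 3 4 5 6 7 8 9 10 11

so w = (1, 8, 10, 2, 6, 11, 9, 5, 7, 3, 4).

D(w) has 29 cells with 6 SE-corners; essential set:

[(3, 7, 1), (3, 9, 2), (6, 9, 4), (7, 5, 2), (7, 7, 3), (9, 4, 2)]


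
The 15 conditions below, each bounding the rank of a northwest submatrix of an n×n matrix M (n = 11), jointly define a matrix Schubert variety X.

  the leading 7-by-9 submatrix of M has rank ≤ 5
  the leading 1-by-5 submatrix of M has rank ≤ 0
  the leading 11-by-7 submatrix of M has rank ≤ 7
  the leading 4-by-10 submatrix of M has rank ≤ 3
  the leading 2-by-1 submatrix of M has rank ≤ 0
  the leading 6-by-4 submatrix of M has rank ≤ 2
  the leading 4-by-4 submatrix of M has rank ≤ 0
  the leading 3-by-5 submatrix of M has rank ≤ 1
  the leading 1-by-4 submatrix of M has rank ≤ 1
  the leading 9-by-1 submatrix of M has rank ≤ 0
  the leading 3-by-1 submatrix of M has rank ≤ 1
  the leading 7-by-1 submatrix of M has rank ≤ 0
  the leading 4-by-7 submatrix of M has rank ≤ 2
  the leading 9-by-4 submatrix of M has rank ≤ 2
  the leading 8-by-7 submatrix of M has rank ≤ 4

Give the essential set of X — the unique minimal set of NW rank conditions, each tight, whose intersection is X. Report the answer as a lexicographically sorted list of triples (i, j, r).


Propagating the 15 rank bounds to every northwest block:

  i=1: 0 | 0 | 0 | 0 | 0 | 1 | 1 | 1 | 1 | 1 | 1
  i=2: 0 | 0 | 0 | 0 | 1 | 2 | 2 | 2 | 2 | 2 | 2
  i=3: 0 | 0 | 0 | 0 | 1 | 2 | 2 | 3 | 3 | 3 | 3
  i=4: 0 | 0 | 0 | 0 | 1 | 2 | 2 | 3 | 3 | 3 | 4
  i=5: 0 | 1 | 1 | 1 | 2 | 3 | 3 | 4 | 4 | 4 | 5
  i=6: 0 | 1 | 2 | 2 | 3 | 4 | 4 | 5 | 5 | 5 | 6
  i=7: 0 | 1 | 2 | 2 | 3 | 4 | 4 | 5 | 5 | 6 | 7
  i=8: 0 | 1 | 2 | 2 | 3 | 4 | 4 | 5 | 6 | 7 | 8
  i=9: 0 | 1 | 2 | 2 | 3 | 4 | 5 | 6 | 7 | 8 | 9
  i=10: 1 | 2 | 3 | 3 | 4 | 5 | 6 | 7 | 8 | 9 | 10
  i=11: 1 | 2 | 3 | 4 | 5 | 6 | 7 | 8 | 9 | 10 | 11

second differences of R give the permutation w = (6, 5, 8, 11, 2, 3, 10, 9, 7, 1, 4).

Rothe diagram D(w) (32 cells), 8 SE-corners (essential conditions):

[(1, 5, 0), (4, 4, 0), (4, 7, 2), (4, 10, 3), (7, 9, 5), (8, 7, 4), (9, 1, 0), (9, 4, 2)]


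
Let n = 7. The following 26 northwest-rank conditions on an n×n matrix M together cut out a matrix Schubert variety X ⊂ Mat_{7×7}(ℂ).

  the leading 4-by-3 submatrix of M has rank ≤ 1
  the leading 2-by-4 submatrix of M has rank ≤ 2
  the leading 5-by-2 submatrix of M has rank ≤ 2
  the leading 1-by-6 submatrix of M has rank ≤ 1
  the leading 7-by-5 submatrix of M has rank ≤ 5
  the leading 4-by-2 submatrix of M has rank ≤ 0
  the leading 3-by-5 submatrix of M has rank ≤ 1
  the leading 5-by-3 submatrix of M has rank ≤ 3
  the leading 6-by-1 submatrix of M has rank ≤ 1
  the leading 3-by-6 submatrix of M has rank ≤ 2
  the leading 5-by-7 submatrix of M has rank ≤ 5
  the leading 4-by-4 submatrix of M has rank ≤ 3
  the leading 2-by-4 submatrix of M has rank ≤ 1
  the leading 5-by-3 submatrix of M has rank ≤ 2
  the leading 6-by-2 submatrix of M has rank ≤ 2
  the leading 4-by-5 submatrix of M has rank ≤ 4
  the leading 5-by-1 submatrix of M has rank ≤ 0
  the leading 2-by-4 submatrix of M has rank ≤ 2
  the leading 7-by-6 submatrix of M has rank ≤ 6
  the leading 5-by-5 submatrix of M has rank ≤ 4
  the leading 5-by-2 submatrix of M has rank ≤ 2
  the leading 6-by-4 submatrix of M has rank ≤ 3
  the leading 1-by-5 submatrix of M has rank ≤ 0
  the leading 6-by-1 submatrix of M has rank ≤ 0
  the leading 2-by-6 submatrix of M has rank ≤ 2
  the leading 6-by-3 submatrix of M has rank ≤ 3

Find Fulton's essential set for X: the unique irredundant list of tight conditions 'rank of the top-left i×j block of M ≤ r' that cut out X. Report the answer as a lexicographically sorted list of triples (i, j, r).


Propagating the 26 rank bounds to every northwest block:

  0 | 0 | 0 | 0 | 0 | 1 | 1
  0 | 0 | 1 | 1 | 1 | 2 | 2
  0 | 0 | 1 | 1 | 1 | 2 | 3
  0 | 0 | 1 | 2 | 2 | 3 | 4
  0 | 1 | 2 | 3 | 3 | 4 | 5
  0 | 1 | 2 | 3 | 4 | 5 | 6
  1 | 2 | 3 | 4 | 5 | 6 | 7

giving w = (6, 3, 7, 4, 2, 5, 1) via Δ²R.

D(w) has 15 cells with 4 SE-corners; essential set:

[(1, 5, 0), (3, 5, 1), (4, 2, 0), (6, 1, 0)]


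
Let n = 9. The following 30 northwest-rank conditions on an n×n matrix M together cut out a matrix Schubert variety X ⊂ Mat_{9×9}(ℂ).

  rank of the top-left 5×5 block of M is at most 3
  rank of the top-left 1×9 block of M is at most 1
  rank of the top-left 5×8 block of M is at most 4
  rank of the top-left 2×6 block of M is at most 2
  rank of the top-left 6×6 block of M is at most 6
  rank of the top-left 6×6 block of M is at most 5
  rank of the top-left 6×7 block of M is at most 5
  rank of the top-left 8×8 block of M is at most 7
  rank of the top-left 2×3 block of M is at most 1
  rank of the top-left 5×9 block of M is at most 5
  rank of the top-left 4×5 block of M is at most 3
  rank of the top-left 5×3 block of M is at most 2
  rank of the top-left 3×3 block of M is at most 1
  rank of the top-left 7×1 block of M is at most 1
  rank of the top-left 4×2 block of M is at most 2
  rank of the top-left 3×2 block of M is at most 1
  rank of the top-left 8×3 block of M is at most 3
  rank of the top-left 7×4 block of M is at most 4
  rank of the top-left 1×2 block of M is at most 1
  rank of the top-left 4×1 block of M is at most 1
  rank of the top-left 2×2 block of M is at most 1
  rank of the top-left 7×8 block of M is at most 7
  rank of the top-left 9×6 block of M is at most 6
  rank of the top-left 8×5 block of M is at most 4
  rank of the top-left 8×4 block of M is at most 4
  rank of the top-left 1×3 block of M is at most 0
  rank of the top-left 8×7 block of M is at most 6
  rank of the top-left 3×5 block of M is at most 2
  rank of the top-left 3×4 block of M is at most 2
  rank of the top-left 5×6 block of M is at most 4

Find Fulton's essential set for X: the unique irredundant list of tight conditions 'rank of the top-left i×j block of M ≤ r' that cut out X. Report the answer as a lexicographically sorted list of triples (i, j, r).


Propagating the 30 rank bounds to every northwest block:

  row 1: 0 | 0 | 0 | 1 | 1 | 1 | 1 | 1 | 1
  row 2: 1 | 1 | 1 | 2 | 2 | 2 | 2 | 2 | 2
  row 3: 1 | 1 | 1 | 2 | 2 | 3 | 3 | 3 | 3
  row 4: 1 | 2 | 2 | 3 | 3 | 4 | 4 | 4 | 4
  row 5: 1 | 2 | 2 | 3 | 3 | 4 | 4 | 4 | 5
  row 6: 1 | 2 | 3 | 4 | 4 | 5 | 5 | 5 | 6
  row 7: 1 | 2 | 3 | 4 | 4 | 5 | 6 | 6 | 7
  row 8: 1 | 2 | 3 | 4 | 4 | 5 | 6 | 7 | 8
  row 9: 1 | 2 | 3 | 4 | 5 | 6 | 7 | 8 | 9

so w = (4, 1, 6, 2, 9, 3, 7, 8, 5).

D(w) has 12 cells with 7 SE-corners; essential set:

[(1, 3, 0), (3, 3, 1), (3, 5, 2), (5, 3, 2), (5, 5, 3), (5, 8, 4), (8, 5, 4)]


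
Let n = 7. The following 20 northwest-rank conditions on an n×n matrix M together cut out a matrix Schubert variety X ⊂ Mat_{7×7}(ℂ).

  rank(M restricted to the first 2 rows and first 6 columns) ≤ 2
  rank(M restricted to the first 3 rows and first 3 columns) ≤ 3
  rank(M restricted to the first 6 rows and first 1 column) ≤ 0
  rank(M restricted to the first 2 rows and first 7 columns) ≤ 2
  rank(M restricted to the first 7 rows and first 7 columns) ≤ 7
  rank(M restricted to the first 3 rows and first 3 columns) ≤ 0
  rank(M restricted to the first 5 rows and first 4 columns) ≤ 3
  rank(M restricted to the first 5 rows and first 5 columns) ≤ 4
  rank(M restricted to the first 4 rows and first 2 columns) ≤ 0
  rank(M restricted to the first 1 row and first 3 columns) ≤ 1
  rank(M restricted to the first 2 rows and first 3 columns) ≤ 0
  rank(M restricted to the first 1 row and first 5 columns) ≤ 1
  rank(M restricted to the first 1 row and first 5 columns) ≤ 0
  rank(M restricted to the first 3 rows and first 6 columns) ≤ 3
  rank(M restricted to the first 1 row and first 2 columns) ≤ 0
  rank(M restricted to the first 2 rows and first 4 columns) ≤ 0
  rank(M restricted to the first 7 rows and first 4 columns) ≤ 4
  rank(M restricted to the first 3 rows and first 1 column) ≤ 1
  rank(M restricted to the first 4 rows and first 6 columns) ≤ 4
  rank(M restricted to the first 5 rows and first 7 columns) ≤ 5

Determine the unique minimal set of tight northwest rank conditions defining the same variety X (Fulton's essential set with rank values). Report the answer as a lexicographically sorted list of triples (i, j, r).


Propagating the 20 rank bounds to every northwest block:

  i=1: 0  0  0  0  0  1  1
  i=2: 0  0  0  0  1  2  2
  i=3: 0  0  0  1  2  3  3
  i=4: 0  0  1  2  3  4  4
  i=5: 0  1  2  3  4  5  5
  i=6: 0  1  2  3  4  5  6
  i=7: 1  2  3  4  5  6  7

hence w(1..7) = (6, 5, 4, 3, 2, 7, 1).

D(w) has 16 cells with 5 SE-corners; essential set:

[(1, 5, 0), (2, 4, 0), (3, 3, 0), (4, 2, 0), (6, 1, 0)]
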